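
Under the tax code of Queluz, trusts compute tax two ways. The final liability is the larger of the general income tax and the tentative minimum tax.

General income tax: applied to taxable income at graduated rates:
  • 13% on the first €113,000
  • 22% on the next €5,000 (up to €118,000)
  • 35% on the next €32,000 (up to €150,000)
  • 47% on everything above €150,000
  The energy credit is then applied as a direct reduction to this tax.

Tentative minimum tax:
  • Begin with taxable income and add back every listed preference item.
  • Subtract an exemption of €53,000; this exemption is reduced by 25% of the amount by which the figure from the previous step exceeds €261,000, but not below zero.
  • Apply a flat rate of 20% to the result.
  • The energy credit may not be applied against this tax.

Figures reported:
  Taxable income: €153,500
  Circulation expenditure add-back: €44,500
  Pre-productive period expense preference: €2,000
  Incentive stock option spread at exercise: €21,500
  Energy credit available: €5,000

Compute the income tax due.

Tentative minimum tax:
  Adjusted income: €153,500 + €44,500 + €2,000 + €21,500 = €221,500
  Exemption: €221,500 ≤ €261,000, so full €53,000 applies
  Base: €221,500 − €53,000 = €168,500
  €168,500 × 20% = €33,700

General income tax:
  €113,000 × 13% = €14,690
  €5,000 × 22% = €1,100
  €32,000 × 35% = €11,200
  €3,500 × 47% = €1,645
  → €28,635
  Less energy credit €5,000 → €23,635

€33,700 > €23,635, so the tentative minimum tax is the binding amount.

€33,700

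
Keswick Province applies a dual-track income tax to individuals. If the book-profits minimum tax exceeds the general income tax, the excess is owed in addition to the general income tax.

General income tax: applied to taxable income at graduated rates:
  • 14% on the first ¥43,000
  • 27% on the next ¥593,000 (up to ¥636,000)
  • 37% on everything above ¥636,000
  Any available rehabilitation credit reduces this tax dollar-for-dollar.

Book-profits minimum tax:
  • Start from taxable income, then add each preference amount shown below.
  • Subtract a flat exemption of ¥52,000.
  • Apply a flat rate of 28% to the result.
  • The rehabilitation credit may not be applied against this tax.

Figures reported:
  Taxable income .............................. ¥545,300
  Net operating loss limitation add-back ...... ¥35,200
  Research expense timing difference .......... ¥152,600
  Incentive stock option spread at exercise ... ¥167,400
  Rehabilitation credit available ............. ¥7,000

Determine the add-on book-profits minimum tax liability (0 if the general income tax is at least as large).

Book-profits minimum tax:
  Adjusted income: ¥545,300 + ¥35,200 + ¥152,600 + ¥167,400 = ¥900,500
  Less exemption ¥52,000 → base ¥848,500
  ¥848,500 × 28% = ¥237,580

General income tax:
  ¥43,000 × 14% = ¥6,020
  ¥502,300 × 27% = ¥135,621
  → ¥141,641
  Less rehabilitation credit ¥7,000 → ¥134,641

Excess of book-profits minimum tax over general income tax: ¥237,580 − ¥134,641 = ¥102,939.

¥102,939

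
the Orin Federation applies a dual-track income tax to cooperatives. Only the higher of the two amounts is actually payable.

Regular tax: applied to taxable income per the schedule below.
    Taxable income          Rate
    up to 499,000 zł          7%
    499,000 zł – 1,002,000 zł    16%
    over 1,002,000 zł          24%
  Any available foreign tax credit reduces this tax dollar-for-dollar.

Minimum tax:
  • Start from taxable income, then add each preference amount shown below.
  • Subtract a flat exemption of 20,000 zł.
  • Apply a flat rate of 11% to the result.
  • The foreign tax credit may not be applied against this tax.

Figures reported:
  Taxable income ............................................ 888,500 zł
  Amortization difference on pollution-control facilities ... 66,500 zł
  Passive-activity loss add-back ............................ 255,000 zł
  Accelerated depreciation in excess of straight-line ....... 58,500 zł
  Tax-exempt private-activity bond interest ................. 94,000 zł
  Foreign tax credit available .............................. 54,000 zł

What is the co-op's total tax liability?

147,675 zł

Minimum tax:
  Adjusted income: 888,500 zł + 66,500 zł + 255,000 zł + 58,500 zł + 94,000 zł = 1,362,500 zł
  Less exemption 20,000 zł → base 1,342,500 zł
  1,342,500 zł × 11% = 147,675 zł

Regular tax:
  499,000 zł × 7% = 34,930 zł
  389,500 zł × 16% = 62,320 zł
  → 97,250 zł
  Less foreign tax credit 54,000 zł → 43,250 zł

147,675 zł > 43,250 zł, so the minimum tax is the binding amount.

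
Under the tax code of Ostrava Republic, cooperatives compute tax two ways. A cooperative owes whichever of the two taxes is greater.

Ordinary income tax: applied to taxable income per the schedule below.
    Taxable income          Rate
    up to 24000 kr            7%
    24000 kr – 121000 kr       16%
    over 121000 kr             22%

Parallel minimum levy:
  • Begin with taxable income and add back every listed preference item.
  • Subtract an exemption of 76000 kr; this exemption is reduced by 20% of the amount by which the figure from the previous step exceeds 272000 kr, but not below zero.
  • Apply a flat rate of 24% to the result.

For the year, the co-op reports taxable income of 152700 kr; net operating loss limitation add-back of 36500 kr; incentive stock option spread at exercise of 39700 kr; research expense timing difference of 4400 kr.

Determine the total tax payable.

Parallel minimum levy:
  Adjusted income: 152700 kr + 36500 kr + 39700 kr + 4400 kr = 233300 kr
  Exemption: 233300 kr ≤ 272000 kr, so full 76000 kr applies
  Base: 233300 kr − 76000 kr = 157300 kr
  157300 kr × 24% = 37752 kr

Ordinary income tax:
  24000 kr × 7% = 1680 kr
  97000 kr × 16% = 15520 kr
  31700 kr × 22% = 6974 kr
  → 24174 kr

37752 kr > 24174 kr, so the parallel minimum levy is the binding amount.

37752 kr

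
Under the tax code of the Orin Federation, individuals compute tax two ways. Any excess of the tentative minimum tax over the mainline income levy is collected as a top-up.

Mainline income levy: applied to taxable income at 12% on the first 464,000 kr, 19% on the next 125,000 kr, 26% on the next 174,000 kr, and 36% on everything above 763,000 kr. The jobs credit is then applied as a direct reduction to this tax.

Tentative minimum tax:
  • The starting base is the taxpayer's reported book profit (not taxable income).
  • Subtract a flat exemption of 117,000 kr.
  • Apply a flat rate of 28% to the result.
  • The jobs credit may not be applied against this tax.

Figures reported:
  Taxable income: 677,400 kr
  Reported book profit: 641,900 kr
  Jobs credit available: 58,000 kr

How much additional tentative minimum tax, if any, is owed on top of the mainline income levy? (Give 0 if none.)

102,558 kr

Mainline income levy:
  464,000 kr × 12% = 55,680 kr
  125,000 kr × 19% = 23,750 kr
  88,400 kr × 26% = 22,984 kr
  → 102,414 kr
  Less jobs credit 58,000 kr → 44,414 kr

Tentative minimum tax:
  Base (reported book profit): 641,900 kr
  Less exemption 117,000 kr → base 524,900 kr
  524,900 kr × 28% = 146,972 kr

Excess of tentative minimum tax over mainline income levy: 146,972 kr − 44,414 kr = 102,558 kr.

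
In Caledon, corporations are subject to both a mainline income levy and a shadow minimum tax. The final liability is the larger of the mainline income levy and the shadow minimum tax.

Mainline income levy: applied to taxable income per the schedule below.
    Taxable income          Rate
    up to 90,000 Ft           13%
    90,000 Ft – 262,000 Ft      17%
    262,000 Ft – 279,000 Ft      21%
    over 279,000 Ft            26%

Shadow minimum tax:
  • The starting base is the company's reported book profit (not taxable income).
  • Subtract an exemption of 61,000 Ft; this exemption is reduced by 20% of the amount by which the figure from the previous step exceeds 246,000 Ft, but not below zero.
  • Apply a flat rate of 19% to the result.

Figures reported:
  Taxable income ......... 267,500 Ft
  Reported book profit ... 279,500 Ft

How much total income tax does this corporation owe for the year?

42,788 Ft

Mainline income levy:
  90,000 Ft × 13% = 11,700 Ft
  172,000 Ft × 17% = 29,240 Ft
  5,500 Ft × 21% = 1,155 Ft
  → 42,095 Ft

Shadow minimum tax:
  Base (reported book profit): 279,500 Ft
  Exemption: 61,000 Ft − 20% × (279,500 Ft − 246,000 Ft) = 61,000 Ft − 6,700 Ft = 54,300 Ft
  Base: 279,500 Ft − 54,300 Ft = 225,200 Ft
  225,200 Ft × 19% = 42,788 Ft

42,788 Ft > 42,095 Ft, so the shadow minimum tax is the binding amount.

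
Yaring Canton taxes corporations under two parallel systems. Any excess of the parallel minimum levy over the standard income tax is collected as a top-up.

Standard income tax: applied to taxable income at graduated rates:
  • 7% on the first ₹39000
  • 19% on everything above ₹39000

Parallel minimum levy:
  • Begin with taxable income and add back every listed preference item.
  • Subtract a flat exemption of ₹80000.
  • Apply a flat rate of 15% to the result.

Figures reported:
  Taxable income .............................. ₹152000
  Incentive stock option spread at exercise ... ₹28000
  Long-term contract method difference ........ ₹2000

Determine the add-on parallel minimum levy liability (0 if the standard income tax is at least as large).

Standard income tax:
  ₹39000 × 7% = ₹2730
  ₹113000 × 19% = ₹21470
  → ₹24200

Parallel minimum levy:
  Adjusted income: ₹152000 + ₹28000 + ₹2000 = ₹182000
  Less exemption ₹80000 → base ₹102000
  ₹102000 × 15% = ₹15300

₹15300 ≤ ₹24200, so no add-on is due.

₹0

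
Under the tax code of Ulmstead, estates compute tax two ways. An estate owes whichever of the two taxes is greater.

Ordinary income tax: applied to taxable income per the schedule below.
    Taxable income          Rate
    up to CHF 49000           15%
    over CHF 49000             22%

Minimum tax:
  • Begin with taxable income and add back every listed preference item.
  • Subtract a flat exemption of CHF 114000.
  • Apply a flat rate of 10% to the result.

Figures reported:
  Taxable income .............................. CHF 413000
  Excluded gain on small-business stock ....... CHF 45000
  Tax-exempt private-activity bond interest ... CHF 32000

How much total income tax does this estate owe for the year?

CHF 87430

Ordinary income tax:
  CHF 49000 × 15% = CHF 7350
  CHF 364000 × 22% = CHF 80080
  → CHF 87430

Minimum tax:
  Adjusted income: CHF 413000 + CHF 45000 + CHF 32000 = CHF 490000
  Less exemption CHF 114000 → base CHF 376000
  CHF 376000 × 10% = CHF 37600

CHF 87430 > CHF 37600, so the ordinary income tax governs.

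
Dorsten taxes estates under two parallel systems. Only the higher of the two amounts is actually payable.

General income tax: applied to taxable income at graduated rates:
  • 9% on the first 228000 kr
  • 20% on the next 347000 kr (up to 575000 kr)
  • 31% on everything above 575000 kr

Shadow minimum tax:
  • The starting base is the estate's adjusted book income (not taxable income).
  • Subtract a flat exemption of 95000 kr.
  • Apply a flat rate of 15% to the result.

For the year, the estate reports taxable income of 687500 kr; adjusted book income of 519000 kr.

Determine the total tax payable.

124795 kr

Shadow minimum tax:
  Base (adjusted book income): 519000 kr
  Less exemption 95000 kr → base 424000 kr
  424000 kr × 15% = 63600 kr

General income tax:
  228000 kr × 9% = 20520 kr
  347000 kr × 20% = 69400 kr
  112500 kr × 31% = 34875 kr
  → 124795 kr

124795 kr > 63600 kr, so the general income tax governs.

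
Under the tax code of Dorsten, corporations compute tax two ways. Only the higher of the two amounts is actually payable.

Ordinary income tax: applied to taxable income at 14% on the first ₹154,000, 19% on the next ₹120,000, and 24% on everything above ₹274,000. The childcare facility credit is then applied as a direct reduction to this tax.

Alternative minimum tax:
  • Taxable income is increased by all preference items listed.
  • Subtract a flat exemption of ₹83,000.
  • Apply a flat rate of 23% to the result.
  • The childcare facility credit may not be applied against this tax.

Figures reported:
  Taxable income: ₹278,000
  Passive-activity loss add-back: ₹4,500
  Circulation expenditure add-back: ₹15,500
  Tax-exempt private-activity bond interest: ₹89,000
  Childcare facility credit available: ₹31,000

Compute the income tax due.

₹69,920

Ordinary income tax:
  ₹154,000 × 14% = ₹21,560
  ₹120,000 × 19% = ₹22,800
  ₹4,000 × 24% = ₹960
  → ₹45,320
  Less childcare facility credit ₹31,000 → ₹14,320

Alternative minimum tax:
  Adjusted income: ₹278,000 + ₹4,500 + ₹15,500 + ₹89,000 = ₹387,000
  Less exemption ₹83,000 → base ₹304,000
  ₹304,000 × 23% = ₹69,920

₹69,920 > ₹14,320, so the alternative minimum tax is the binding amount.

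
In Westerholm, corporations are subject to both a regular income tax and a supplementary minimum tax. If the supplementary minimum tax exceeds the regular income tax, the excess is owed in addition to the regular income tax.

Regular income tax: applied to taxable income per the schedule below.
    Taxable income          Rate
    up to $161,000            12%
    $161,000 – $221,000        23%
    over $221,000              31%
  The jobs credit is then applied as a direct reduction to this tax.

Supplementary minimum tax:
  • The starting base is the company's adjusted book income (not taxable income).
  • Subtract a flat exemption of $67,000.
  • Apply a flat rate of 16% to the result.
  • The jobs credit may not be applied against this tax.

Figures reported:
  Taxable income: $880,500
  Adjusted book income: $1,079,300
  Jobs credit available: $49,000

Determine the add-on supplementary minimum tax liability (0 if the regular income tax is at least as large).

$0

Regular income tax:
  $161,000 × 12% = $19,320
  $60,000 × 23% = $13,800
  $659,500 × 31% = $204,445
  → $237,565
  Less jobs credit $49,000 → $188,565

Supplementary minimum tax:
  Base (adjusted book income): $1,079,300
  Less exemption $67,000 → base $1,012,300
  $1,012,300 × 16% = $161,968

$161,968 ≤ $188,565, so no add-on is due.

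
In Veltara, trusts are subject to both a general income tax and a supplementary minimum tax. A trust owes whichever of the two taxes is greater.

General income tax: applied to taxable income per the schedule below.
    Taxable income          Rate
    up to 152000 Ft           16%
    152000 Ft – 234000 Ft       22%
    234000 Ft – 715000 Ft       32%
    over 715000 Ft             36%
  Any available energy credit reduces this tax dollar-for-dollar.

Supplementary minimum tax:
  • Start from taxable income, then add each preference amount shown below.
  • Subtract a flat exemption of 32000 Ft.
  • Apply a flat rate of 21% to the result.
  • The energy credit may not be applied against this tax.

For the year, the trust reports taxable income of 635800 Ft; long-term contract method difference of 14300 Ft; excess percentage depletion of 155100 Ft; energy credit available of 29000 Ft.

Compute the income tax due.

162372 Ft

Supplementary minimum tax:
  Adjusted income: 635800 Ft + 14300 Ft + 155100 Ft = 805200 Ft
  Less exemption 32000 Ft → base 773200 Ft
  773200 Ft × 21% = 162372 Ft

General income tax:
  152000 Ft × 16% = 24320 Ft
  82000 Ft × 22% = 18040 Ft
  401800 Ft × 32% = 128576 Ft
  → 170936 Ft
  Less energy credit 29000 Ft → 141936 Ft

162372 Ft > 141936 Ft, so the supplementary minimum tax is the binding amount.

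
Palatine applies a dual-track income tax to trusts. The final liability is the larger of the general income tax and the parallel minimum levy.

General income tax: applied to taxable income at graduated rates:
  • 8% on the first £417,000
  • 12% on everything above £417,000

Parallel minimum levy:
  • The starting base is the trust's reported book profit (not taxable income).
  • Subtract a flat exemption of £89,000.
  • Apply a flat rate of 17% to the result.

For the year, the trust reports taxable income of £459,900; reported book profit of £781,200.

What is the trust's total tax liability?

General income tax:
  £417,000 × 8% = £33,360
  £42,900 × 12% = £5,148
  → £38,508

Parallel minimum levy:
  Base (reported book profit): £781,200
  Less exemption £89,000 → base £692,200
  £692,200 × 17% = £117,674

£117,674 > £38,508, so the parallel minimum levy is the binding amount.

£117,674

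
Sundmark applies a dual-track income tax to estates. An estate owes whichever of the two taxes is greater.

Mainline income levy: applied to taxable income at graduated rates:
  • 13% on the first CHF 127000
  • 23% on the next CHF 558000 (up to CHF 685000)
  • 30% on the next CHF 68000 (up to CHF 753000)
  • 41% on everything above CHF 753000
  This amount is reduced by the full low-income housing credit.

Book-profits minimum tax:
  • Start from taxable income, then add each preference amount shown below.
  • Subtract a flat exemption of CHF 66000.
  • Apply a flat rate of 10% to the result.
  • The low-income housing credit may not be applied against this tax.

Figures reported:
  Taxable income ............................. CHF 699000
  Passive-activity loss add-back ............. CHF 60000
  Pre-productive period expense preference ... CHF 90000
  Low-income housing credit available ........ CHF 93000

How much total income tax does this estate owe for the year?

Mainline income levy:
  CHF 127000 × 13% = CHF 16510
  CHF 558000 × 23% = CHF 128340
  CHF 14000 × 30% = CHF 4200
  → CHF 149050
  Less low-income housing credit CHF 93000 → CHF 56050

Book-profits minimum tax:
  Adjusted income: CHF 699000 + CHF 60000 + CHF 90000 = CHF 849000
  Less exemption CHF 66000 → base CHF 783000
  CHF 783000 × 10% = CHF 78300

CHF 78300 > CHF 56050, so the book-profits minimum tax is the binding amount.

CHF 78300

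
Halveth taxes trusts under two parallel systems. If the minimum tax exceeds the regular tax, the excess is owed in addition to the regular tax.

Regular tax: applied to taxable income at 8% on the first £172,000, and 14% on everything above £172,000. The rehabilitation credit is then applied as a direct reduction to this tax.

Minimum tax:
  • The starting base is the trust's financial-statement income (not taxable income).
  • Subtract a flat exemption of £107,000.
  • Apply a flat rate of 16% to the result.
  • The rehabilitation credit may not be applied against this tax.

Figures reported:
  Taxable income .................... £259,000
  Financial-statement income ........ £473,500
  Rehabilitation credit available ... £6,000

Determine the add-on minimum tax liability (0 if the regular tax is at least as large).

£38,700

Minimum tax:
  Base (financial-statement income): £473,500
  Less exemption £107,000 → base £366,500
  £366,500 × 16% = £58,640

Regular tax:
  £172,000 × 8% = £13,760
  £87,000 × 14% = £12,180
  → £25,940
  Less rehabilitation credit £6,000 → £19,940

Excess of minimum tax over regular tax: £58,640 − £19,940 = £38,700.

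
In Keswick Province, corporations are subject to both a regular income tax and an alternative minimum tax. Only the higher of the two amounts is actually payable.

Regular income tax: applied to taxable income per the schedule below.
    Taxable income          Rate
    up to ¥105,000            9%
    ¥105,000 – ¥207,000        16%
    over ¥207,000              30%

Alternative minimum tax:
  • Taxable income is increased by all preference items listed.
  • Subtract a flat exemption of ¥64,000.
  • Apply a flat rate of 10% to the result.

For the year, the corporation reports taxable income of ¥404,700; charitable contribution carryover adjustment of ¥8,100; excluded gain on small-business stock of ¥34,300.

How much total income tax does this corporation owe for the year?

Alternative minimum tax:
  Adjusted income: ¥404,700 + ¥8,100 + ¥34,300 = ¥447,100
  Less exemption ¥64,000 → base ¥383,100
  ¥383,100 × 10% = ¥38,310

Regular income tax:
  ¥105,000 × 9% = ¥9,450
  ¥102,000 × 16% = ¥16,320
  ¥197,700 × 30% = ¥59,310
  → ¥85,080

¥85,080 > ¥38,310, so the regular income tax governs.

¥85,080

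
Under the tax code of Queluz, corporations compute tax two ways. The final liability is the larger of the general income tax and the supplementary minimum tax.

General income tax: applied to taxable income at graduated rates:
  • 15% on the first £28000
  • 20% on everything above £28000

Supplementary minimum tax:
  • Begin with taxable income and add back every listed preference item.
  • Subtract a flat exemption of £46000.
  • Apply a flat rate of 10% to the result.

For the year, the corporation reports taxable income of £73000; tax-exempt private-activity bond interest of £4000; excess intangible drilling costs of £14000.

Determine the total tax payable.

Supplementary minimum tax:
  Adjusted income: £73000 + £4000 + £14000 = £91000
  Less exemption £46000 → base £45000
  £45000 × 10% = £4500

General income tax:
  £28000 × 15% = £4200
  £45000 × 20% = £9000
  → £13200

£13200 > £4500, so the general income tax governs.

£13200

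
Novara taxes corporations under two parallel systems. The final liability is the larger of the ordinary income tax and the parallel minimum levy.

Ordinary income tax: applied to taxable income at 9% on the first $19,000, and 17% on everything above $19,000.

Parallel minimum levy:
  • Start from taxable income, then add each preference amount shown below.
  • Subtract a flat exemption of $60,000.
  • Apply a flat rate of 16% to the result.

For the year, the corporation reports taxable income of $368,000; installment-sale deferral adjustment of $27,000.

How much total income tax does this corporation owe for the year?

$61,040

Ordinary income tax:
  $19,000 × 9% = $1,710
  $349,000 × 17% = $59,330
  → $61,040

Parallel minimum levy:
  Adjusted income: $368,000 + $27,000 = $395,000
  Less exemption $60,000 → base $335,000
  $335,000 × 16% = $53,600

$61,040 > $53,600, so the ordinary income tax governs.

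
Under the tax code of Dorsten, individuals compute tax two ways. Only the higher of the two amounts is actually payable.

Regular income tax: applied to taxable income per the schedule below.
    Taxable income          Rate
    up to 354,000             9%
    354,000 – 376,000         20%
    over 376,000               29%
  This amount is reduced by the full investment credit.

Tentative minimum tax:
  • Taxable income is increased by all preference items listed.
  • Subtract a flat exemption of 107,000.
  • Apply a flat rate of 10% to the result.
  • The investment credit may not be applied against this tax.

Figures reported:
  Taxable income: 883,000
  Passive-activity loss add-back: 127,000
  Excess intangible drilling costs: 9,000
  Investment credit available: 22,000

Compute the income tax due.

Tentative minimum tax:
  Adjusted income: 883,000 + 127,000 + 9,000 = 1,019,000
  Less exemption 107,000 → base 912,000
  912,000 × 10% = 91,200

Regular income tax:
  354,000 × 9% = 31,860
  22,000 × 20% = 4,400
  507,000 × 29% = 147,030
  → 183,290
  Less investment credit 22,000 → 161,290

161,290 > 91,200, so the regular income tax governs.

161,290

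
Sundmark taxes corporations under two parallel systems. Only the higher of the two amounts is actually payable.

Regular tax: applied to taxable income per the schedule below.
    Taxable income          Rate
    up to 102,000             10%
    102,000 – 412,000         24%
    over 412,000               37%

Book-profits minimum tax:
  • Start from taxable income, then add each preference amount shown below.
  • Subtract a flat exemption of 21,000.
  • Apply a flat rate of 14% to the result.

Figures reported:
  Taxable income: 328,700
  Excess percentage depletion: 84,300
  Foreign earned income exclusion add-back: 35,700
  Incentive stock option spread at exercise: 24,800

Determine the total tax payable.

Book-profits minimum tax:
  Adjusted income: 328,700 + 84,300 + 35,700 + 24,800 = 473,500
  Less exemption 21,000 → base 452,500
  452,500 × 14% = 63,350

Regular tax:
  102,000 × 10% = 10,200
  226,700 × 24% = 54,408
  → 64,608

64,608 > 63,350, so the regular tax governs.

64,608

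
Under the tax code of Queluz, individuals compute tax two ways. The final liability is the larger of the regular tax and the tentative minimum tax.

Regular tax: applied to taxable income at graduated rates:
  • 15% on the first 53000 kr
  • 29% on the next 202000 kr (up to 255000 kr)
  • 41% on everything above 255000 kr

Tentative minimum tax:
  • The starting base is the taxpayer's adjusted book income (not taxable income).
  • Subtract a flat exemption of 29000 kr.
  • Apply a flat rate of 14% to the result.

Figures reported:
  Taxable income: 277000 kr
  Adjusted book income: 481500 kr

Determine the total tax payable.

75550 kr

Tentative minimum tax:
  Base (adjusted book income): 481500 kr
  Less exemption 29000 kr → base 452500 kr
  452500 kr × 14% = 63350 kr

Regular tax:
  53000 kr × 15% = 7950 kr
  202000 kr × 29% = 58580 kr
  22000 kr × 41% = 9020 kr
  → 75550 kr

75550 kr > 63350 kr, so the regular tax governs.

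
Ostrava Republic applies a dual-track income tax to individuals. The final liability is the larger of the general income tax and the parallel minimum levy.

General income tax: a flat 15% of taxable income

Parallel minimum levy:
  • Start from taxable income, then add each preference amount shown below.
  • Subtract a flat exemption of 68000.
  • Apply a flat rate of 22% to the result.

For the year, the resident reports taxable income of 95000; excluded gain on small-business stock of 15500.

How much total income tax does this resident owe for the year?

General income tax:
  95000 × 15% = 14250

Parallel minimum levy:
  Adjusted income: 95000 + 15500 = 110500
  Less exemption 68000 → base 42500
  42500 × 22% = 9350

14250 > 9350, so the general income tax governs.

14250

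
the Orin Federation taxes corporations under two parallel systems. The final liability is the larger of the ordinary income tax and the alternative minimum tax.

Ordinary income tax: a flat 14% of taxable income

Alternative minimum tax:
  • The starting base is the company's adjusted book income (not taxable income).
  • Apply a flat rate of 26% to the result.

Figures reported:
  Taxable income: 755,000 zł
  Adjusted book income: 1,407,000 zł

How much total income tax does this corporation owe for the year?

365,820 zł

Alternative minimum tax:
  Base (adjusted book income): 1,407,000 zł
  1,407,000 zł × 26% = 365,820 zł

Ordinary income tax:
  755,000 zł × 14% = 105,700 zł

365,820 zł > 105,700 zł, so the alternative minimum tax is the binding amount.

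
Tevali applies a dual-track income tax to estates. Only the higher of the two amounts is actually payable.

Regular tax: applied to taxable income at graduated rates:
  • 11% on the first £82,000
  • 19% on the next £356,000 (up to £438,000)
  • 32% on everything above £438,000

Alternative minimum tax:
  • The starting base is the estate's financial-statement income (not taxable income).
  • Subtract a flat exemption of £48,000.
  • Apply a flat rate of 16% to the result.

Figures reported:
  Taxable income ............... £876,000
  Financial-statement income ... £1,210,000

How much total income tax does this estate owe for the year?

£216,820

Alternative minimum tax:
  Base (financial-statement income): £1,210,000
  Less exemption £48,000 → base £1,162,000
  £1,162,000 × 16% = £185,920

Regular tax:
  £82,000 × 11% = £9,020
  £356,000 × 19% = £67,640
  £438,000 × 32% = £140,160
  → £216,820

£216,820 > £185,920, so the regular tax governs.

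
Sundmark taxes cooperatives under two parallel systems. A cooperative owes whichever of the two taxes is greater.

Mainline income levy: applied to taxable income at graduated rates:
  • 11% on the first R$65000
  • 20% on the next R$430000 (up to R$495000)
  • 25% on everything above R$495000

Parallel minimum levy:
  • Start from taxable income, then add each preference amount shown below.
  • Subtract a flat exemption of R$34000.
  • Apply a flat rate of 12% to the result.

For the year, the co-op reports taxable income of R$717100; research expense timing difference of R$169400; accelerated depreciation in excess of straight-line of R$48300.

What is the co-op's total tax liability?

Parallel minimum levy:
  Adjusted income: R$717100 + R$169400 + R$48300 = R$934800
  Less exemption R$34000 → base R$900800
  R$900800 × 12% = R$108096

Mainline income levy:
  R$65000 × 11% = R$7150
  R$430000 × 20% = R$86000
  R$222100 × 25% = R$55525
  → R$148675

R$148675 > R$108096, so the mainline income levy governs.

R$148675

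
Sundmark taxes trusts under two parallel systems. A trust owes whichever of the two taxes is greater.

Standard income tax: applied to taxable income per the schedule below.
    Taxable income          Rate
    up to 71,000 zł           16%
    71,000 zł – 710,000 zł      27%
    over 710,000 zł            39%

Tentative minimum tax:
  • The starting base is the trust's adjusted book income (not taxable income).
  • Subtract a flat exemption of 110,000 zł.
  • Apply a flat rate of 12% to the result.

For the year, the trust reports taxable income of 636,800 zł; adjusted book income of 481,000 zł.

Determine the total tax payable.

164,126 zł

Standard income tax:
  71,000 zł × 16% = 11,360 zł
  565,800 zł × 27% = 152,766 zł
  → 164,126 zł

Tentative minimum tax:
  Base (adjusted book income): 481,000 zł
  Less exemption 110,000 zł → base 371,000 zł
  371,000 zł × 12% = 44,520 zł

164,126 zł > 44,520 zł, so the standard income tax governs.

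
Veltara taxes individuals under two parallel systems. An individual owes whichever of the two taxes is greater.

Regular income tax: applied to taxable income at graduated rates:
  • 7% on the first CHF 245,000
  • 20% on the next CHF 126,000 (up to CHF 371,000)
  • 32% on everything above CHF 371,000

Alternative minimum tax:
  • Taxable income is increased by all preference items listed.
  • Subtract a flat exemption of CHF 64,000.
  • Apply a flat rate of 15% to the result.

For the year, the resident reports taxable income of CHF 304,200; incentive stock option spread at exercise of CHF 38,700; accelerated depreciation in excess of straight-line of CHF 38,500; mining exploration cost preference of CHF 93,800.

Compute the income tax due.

CHF 61,680

Regular income tax:
  CHF 245,000 × 7% = CHF 17,150
  CHF 59,200 × 20% = CHF 11,840
  → CHF 28,990

Alternative minimum tax:
  Adjusted income: CHF 304,200 + CHF 38,700 + CHF 38,500 + CHF 93,800 = CHF 475,200
  Less exemption CHF 64,000 → base CHF 411,200
  CHF 411,200 × 15% = CHF 61,680

CHF 61,680 > CHF 28,990, so the alternative minimum tax is the binding amount.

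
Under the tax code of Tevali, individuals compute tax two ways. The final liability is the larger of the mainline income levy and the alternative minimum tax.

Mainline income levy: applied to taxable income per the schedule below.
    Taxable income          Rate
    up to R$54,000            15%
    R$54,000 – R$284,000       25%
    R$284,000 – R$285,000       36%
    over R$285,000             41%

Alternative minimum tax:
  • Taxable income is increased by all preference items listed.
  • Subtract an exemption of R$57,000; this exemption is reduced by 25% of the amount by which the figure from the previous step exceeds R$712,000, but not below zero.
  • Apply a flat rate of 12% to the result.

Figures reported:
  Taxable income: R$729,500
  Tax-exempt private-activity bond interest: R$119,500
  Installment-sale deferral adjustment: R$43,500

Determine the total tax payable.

R$248,205

Alternative minimum tax:
  Adjusted income: R$729,500 + R$119,500 + R$43,500 = R$892,500
  Exemption: R$57,000 − 25% × (R$892,500 − R$712,000) = R$57,000 − R$45,125 = R$11,875
  Base: R$892,500 − R$11,875 = R$880,625
  R$880,625 × 12% = R$105,675

Mainline income levy:
  R$54,000 × 15% = R$8,100
  R$230,000 × 25% = R$57,500
  R$1,000 × 36% = R$360
  R$444,500 × 41% = R$182,245
  → R$248,205

R$248,205 > R$105,675, so the mainline income levy governs.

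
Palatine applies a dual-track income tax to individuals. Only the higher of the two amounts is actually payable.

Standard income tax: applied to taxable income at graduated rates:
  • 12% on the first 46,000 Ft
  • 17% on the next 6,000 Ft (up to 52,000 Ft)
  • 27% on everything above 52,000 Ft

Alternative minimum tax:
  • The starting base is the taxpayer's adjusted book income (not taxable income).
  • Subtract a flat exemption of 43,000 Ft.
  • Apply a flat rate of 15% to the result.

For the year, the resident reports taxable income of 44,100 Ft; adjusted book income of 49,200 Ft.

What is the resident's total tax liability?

5,292 Ft

Alternative minimum tax:
  Base (adjusted book income): 49,200 Ft
  Less exemption 43,000 Ft → base 6,200 Ft
  6,200 Ft × 15% = 930 Ft

Standard income tax:
  44,100 Ft × 12% = 5,292 Ft

5,292 Ft > 930 Ft, so the standard income tax governs.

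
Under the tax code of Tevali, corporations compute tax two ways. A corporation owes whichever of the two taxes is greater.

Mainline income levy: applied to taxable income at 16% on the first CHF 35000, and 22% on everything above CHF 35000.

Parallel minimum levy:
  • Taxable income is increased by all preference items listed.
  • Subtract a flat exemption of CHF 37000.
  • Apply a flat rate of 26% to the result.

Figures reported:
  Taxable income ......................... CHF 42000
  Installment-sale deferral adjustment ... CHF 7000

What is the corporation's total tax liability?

Mainline income levy:
  CHF 35000 × 16% = CHF 5600
  CHF 7000 × 22% = CHF 1540
  → CHF 7140

Parallel minimum levy:
  Adjusted income: CHF 42000 + CHF 7000 = CHF 49000
  Less exemption CHF 37000 → base CHF 12000
  CHF 12000 × 26% = CHF 3120

CHF 7140 > CHF 3120, so the mainline income levy governs.

CHF 7140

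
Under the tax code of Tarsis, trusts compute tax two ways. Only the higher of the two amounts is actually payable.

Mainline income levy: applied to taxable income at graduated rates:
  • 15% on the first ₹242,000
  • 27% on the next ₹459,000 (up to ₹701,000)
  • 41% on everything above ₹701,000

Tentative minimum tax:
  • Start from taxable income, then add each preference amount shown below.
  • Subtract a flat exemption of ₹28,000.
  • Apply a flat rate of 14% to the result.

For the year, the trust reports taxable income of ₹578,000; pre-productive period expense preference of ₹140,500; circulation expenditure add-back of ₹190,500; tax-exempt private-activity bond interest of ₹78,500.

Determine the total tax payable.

₹134,330

Mainline income levy:
  ₹242,000 × 15% = ₹36,300
  ₹336,000 × 27% = ₹90,720
  → ₹127,020

Tentative minimum tax:
  Adjusted income: ₹578,000 + ₹140,500 + ₹190,500 + ₹78,500 = ₹987,500
  Less exemption ₹28,000 → base ₹959,500
  ₹959,500 × 14% = ₹134,330

₹134,330 > ₹127,020, so the tentative minimum tax is the binding amount.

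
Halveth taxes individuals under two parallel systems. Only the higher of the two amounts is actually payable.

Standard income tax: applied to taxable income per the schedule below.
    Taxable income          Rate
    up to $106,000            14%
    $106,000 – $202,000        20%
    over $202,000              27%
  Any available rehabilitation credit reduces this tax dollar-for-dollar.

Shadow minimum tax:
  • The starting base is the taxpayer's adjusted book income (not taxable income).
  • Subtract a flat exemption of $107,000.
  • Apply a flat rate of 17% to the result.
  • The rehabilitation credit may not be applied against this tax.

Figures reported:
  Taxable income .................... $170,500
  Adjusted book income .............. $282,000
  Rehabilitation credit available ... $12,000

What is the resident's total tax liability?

$29,750

Standard income tax:
  $106,000 × 14% = $14,840
  $64,500 × 20% = $12,900
  → $27,740
  Less rehabilitation credit $12,000 → $15,740

Shadow minimum tax:
  Base (adjusted book income): $282,000
  Less exemption $107,000 → base $175,000
  $175,000 × 17% = $29,750

$29,750 > $15,740, so the shadow minimum tax is the binding amount.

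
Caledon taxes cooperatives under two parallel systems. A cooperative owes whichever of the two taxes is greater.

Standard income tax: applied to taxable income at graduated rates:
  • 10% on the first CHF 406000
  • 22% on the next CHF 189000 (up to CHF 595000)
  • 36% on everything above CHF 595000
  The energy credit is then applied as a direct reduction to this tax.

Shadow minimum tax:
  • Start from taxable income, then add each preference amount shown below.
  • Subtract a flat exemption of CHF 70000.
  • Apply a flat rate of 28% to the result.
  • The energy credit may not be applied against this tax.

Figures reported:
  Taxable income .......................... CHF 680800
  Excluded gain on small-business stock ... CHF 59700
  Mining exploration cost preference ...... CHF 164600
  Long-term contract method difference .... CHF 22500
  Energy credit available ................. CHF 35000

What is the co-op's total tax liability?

Standard income tax:
  CHF 406000 × 10% = CHF 40600
  CHF 189000 × 22% = CHF 41580
  CHF 85800 × 36% = CHF 30888
  → CHF 113068
  Less energy credit CHF 35000 → CHF 78068

Shadow minimum tax:
  Adjusted income: CHF 680800 + CHF 59700 + CHF 164600 + CHF 22500 = CHF 927600
  Less exemption CHF 70000 → base CHF 857600
  CHF 857600 × 28% = CHF 240128

CHF 240128 > CHF 78068, so the shadow minimum tax is the binding amount.

CHF 240128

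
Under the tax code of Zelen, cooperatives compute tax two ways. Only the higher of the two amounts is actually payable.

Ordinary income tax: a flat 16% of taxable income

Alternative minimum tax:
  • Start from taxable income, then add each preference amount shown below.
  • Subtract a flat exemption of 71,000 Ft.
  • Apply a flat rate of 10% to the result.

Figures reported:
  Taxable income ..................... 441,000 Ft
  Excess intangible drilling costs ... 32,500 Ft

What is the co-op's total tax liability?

70,560 Ft

Ordinary income tax:
  441,000 Ft × 16% = 70,560 Ft

Alternative minimum tax:
  Adjusted income: 441,000 Ft + 32,500 Ft = 473,500 Ft
  Less exemption 71,000 Ft → base 402,500 Ft
  402,500 Ft × 10% = 40,250 Ft

70,560 Ft > 40,250 Ft, so the ordinary income tax governs.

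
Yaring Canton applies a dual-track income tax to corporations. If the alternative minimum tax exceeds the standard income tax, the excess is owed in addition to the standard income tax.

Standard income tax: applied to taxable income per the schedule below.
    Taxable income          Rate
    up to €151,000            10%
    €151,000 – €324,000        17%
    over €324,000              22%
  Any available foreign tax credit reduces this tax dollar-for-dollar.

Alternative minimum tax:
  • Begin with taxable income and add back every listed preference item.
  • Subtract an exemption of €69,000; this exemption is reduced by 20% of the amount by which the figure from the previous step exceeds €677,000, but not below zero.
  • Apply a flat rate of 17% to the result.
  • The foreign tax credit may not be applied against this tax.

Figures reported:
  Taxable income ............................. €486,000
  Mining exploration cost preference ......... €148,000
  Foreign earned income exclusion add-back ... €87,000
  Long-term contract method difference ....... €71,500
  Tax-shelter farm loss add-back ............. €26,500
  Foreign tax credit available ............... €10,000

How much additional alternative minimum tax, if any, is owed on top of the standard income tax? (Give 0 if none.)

Alternative minimum tax:
  Adjusted income: €486,000 + €148,000 + €87,000 + €71,500 + €26,500 = €819,000
  Exemption: €69,000 − 20% × (€819,000 − €677,000) = €69,000 − €28,400 = €40,600
  Base: €819,000 − €40,600 = €778,400
  €778,400 × 17% = €132,328

Standard income tax:
  €151,000 × 10% = €15,100
  €173,000 × 17% = €29,410
  €162,000 × 22% = €35,640
  → €80,150
  Less foreign tax credit €10,000 → €70,150

Excess of alternative minimum tax over standard income tax: €132,328 − €70,150 = €62,178.

€62,178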